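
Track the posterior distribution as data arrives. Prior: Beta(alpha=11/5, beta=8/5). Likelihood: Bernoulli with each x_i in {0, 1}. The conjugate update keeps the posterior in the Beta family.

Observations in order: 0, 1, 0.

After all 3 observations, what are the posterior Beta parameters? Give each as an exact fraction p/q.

obs 1: x=0 → posterior Beta(11/5, 13/5)
obs 2: x=1 → posterior Beta(16/5, 13/5)
obs 3: x=0 → posterior Beta(16/5, 18/5)

alpha=16/5, beta=18/5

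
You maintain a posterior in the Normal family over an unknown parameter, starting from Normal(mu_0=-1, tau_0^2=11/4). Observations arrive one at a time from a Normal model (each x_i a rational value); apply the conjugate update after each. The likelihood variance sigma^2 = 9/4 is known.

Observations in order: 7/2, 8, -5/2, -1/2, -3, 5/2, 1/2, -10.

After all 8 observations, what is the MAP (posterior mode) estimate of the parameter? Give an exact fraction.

obs 1: x=7/2 → posterior Normal(59/40, 99/80)
obs 2: x=8 → posterior Normal(235/62, 99/124)
obs 3: x=-5/2 → posterior Normal(15/7, 33/56)
obs 4: x=-1/2 → posterior Normal(169/106, 99/212)
obs 5: x=-3 → posterior Normal(103/128, 99/256)
obs 6: x=5/2 → posterior Normal(79/75, 33/100)
obs 7: x=1/2 → posterior Normal(169/172, 99/344)
obs 8: x=-10 → posterior Normal(-51/194, 99/388)

-51/194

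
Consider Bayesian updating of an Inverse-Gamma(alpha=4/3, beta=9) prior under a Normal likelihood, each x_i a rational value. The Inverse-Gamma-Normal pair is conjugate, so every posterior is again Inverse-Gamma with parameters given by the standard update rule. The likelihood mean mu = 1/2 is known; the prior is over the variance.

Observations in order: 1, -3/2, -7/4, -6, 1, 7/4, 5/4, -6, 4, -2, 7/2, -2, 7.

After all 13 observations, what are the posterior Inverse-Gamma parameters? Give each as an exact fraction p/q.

alpha=47/6, beta=3043/32

obs 1: x=1 → posterior Inverse-Gamma(11/6, 73/8)
obs 2: x=-3/2 → posterior Inverse-Gamma(7/3, 89/8)
obs 3: x=-7/4 → posterior Inverse-Gamma(17/6, 437/32)
obs 4: x=-6 → posterior Inverse-Gamma(10/3, 1113/32)
obs 5: x=1 → posterior Inverse-Gamma(23/6, 1117/32)
obs 6: x=7/4 → posterior Inverse-Gamma(13/3, 571/16)
obs 7: x=5/4 → posterior Inverse-Gamma(29/6, 1151/32)
obs 8: x=-6 → posterior Inverse-Gamma(16/3, 1827/32)
obs 9: x=4 → posterior Inverse-Gamma(35/6, 2023/32)
obs 10: x=-2 → posterior Inverse-Gamma(19/3, 2123/32)
obs 11: x=7/2 → posterior Inverse-Gamma(41/6, 2267/32)
obs 12: x=-2 → posterior Inverse-Gamma(22/3, 2367/32)
obs 13: x=7 → posterior Inverse-Gamma(47/6, 3043/32)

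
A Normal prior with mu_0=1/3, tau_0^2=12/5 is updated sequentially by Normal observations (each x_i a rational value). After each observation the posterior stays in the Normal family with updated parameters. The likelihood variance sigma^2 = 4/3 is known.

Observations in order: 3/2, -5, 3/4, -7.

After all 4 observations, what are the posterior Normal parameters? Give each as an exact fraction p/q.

mu_0=-1033/492, tau_0^2=12/41

obs 1: x=3/2 → posterior Normal(13/12, 6/7)
obs 2: x=-5 → posterior Normal(-179/138, 12/23)
obs 3: x=3/4 → posterior Normal(-277/384, 3/8)
obs 4: x=-7 → posterior Normal(-1033/492, 12/41)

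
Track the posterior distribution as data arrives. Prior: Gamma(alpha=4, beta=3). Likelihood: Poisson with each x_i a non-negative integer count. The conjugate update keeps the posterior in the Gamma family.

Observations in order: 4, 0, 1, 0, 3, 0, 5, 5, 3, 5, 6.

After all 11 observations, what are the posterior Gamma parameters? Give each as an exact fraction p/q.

alpha=36, beta=14

obs 1: x=4 → posterior Gamma(8, 4)
obs 2: x=0 → posterior Gamma(8, 5)
obs 3: x=1 → posterior Gamma(9, 6)
obs 4: x=0 → posterior Gamma(9, 7)
obs 5: x=3 → posterior Gamma(12, 8)
obs 6: x=0 → posterior Gamma(12, 9)
obs 7: x=5 → posterior Gamma(17, 10)
obs 8: x=5 → posterior Gamma(22, 11)
obs 9: x=3 → posterior Gamma(25, 12)
obs 10: x=5 → posterior Gamma(30, 13)
obs 11: x=6 → posterior Gamma(36, 14)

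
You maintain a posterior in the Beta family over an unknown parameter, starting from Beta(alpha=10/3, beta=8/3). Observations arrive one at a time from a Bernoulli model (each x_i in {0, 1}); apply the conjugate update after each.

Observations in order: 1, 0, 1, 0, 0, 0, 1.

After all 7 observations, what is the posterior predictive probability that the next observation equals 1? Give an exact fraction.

19/39

obs 1: x=1 → posterior Beta(13/3, 8/3)
obs 2: x=0 → posterior Beta(13/3, 11/3)
obs 3: x=1 → posterior Beta(16/3, 11/3)
obs 4: x=0 → posterior Beta(16/3, 14/3)
obs 5: x=0 → posterior Beta(16/3, 17/3)
obs 6: x=0 → posterior Beta(16/3, 20/3)
obs 7: x=1 → posterior Beta(19/3, 20/3)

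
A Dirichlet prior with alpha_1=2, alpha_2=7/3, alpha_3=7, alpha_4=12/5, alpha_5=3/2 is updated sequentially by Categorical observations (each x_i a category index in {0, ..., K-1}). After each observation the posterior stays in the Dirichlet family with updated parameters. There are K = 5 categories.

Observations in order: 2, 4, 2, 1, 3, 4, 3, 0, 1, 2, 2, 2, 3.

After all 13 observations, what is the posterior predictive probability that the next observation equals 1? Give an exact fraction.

130/847

obs 1: x=2 → posterior Dirichlet(2, 7/3, 8, 12/5, 3/2)
obs 2: x=4 → posterior Dirichlet(2, 7/3, 8, 12/5, 5/2)
obs 3: x=2 → posterior Dirichlet(2, 7/3, 9, 12/5, 5/2)
obs 4: x=1 → posterior Dirichlet(2, 10/3, 9, 12/5, 5/2)
obs 5: x=3 → posterior Dirichlet(2, 10/3, 9, 17/5, 5/2)
obs 6: x=4 → posterior Dirichlet(2, 10/3, 9, 17/5, 7/2)
obs 7: x=3 → posterior Dirichlet(2, 10/3, 9, 22/5, 7/2)
obs 8: x=0 → posterior Dirichlet(3, 10/3, 9, 22/5, 7/2)
obs 9: x=1 → posterior Dirichlet(3, 13/3, 9, 22/5, 7/2)
obs 10: x=2 → posterior Dirichlet(3, 13/3, 10, 22/5, 7/2)
obs 11: x=2 → posterior Dirichlet(3, 13/3, 11, 22/5, 7/2)
obs 12: x=2 → posterior Dirichlet(3, 13/3, 12, 22/5, 7/2)
obs 13: x=3 → posterior Dirichlet(3, 13/3, 12, 27/5, 7/2)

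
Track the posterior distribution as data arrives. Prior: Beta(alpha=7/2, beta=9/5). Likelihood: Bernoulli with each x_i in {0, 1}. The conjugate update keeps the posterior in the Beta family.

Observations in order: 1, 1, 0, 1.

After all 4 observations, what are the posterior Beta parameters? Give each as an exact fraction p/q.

alpha=13/2, beta=14/5

obs 1: x=1 → posterior Beta(9/2, 9/5)
obs 2: x=1 → posterior Beta(11/2, 9/5)
obs 3: x=0 → posterior Beta(11/2, 14/5)
obs 4: x=1 → posterior Beta(13/2, 14/5)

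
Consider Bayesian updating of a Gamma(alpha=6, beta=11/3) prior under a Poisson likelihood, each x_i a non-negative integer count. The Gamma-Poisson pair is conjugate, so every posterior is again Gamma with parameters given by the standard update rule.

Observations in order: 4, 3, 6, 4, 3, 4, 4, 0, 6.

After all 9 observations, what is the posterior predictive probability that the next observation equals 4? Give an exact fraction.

378787273500431928514325301864501621718396232469721161589049587138560/2237205297093588869837224124059385056312279964001735321460556900070521

obs 1: x=4 → posterior Gamma(10, 14/3)
obs 2: x=3 → posterior Gamma(13, 17/3)
obs 3: x=6 → posterior Gamma(19, 20/3)
obs 4: x=4 → posterior Gamma(23, 23/3)
obs 5: x=3 → posterior Gamma(26, 26/3)
obs 6: x=4 → posterior Gamma(30, 29/3)
obs 7: x=4 → posterior Gamma(34, 32/3)
obs 8: x=0 → posterior Gamma(34, 35/3)
obs 9: x=6 → posterior Gamma(40, 38/3)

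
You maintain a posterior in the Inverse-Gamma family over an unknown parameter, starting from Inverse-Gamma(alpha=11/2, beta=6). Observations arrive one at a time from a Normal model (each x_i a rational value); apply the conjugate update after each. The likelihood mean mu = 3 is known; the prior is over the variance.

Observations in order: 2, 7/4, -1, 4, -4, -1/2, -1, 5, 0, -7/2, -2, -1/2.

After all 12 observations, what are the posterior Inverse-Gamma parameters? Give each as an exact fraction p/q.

obs 1: x=2 → posterior Inverse-Gamma(6, 13/2)
obs 2: x=7/4 → posterior Inverse-Gamma(13/2, 233/32)
obs 3: x=-1 → posterior Inverse-Gamma(7, 489/32)
obs 4: x=4 → posterior Inverse-Gamma(15/2, 505/32)
obs 5: x=-4 → posterior Inverse-Gamma(8, 1289/32)
obs 6: x=-1/2 → posterior Inverse-Gamma(17/2, 1485/32)
obs 7: x=-1 → posterior Inverse-Gamma(9, 1741/32)
obs 8: x=5 → posterior Inverse-Gamma(19/2, 1805/32)
obs 9: x=0 → posterior Inverse-Gamma(10, 1949/32)
obs 10: x=-7/2 → posterior Inverse-Gamma(21/2, 2625/32)
obs 11: x=-2 → posterior Inverse-Gamma(11, 3025/32)
obs 12: x=-1/2 → posterior Inverse-Gamma(23/2, 3221/32)

alpha=23/2, beta=3221/32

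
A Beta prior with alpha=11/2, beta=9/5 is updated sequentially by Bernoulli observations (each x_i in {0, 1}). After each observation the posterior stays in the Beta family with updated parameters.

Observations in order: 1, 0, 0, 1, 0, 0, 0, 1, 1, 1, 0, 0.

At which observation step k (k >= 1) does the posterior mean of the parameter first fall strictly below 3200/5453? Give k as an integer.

k = 6

obs 1: x=1 → posterior Beta(13/2, 9/5)
obs 2: x=0 → posterior Beta(13/2, 14/5)
obs 3: x=0 → posterior Beta(13/2, 19/5)
obs 4: x=1 → posterior Beta(15/2, 19/5)
obs 5: x=0 → posterior Beta(15/2, 24/5)
obs 6: x=0 → posterior Beta(15/2, 29/5)
obs 7: x=0 → posterior Beta(15/2, 34/5)
obs 8: x=1 → posterior Beta(17/2, 34/5)
obs 9: x=1 → posterior Beta(19/2, 34/5)
obs 10: x=1 → posterior Beta(21/2, 34/5)
obs 11: x=0 → posterior Beta(21/2, 39/5)
obs 12: x=0 → posterior Beta(21/2, 44/5)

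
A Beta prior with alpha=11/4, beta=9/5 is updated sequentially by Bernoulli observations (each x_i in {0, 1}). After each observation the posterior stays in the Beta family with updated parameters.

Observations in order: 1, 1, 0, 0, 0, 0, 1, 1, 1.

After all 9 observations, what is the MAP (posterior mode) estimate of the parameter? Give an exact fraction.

45/77

obs 1: x=1 → posterior Beta(15/4, 9/5)
obs 2: x=1 → posterior Beta(19/4, 9/5)
obs 3: x=0 → posterior Beta(19/4, 14/5)
obs 4: x=0 → posterior Beta(19/4, 19/5)
obs 5: x=0 → posterior Beta(19/4, 24/5)
obs 6: x=0 → posterior Beta(19/4, 29/5)
obs 7: x=1 → posterior Beta(23/4, 29/5)
obs 8: x=1 → posterior Beta(27/4, 29/5)
obs 9: x=1 → posterior Beta(31/4, 29/5)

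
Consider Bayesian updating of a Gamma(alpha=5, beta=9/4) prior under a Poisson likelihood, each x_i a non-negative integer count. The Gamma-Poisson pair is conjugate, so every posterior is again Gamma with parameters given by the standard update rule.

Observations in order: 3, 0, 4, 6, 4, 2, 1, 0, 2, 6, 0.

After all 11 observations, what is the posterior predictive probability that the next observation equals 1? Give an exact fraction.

35039376798450445060244072015545476304599454309743405859612/166964383471637814205202040307063784062632647528379521185083

obs 1: x=3 → posterior Gamma(8, 13/4)
obs 2: x=0 → posterior Gamma(8, 17/4)
obs 3: x=4 → posterior Gamma(12, 21/4)
obs 4: x=6 → posterior Gamma(18, 25/4)
obs 5: x=4 → posterior Gamma(22, 29/4)
obs 6: x=2 → posterior Gamma(24, 33/4)
obs 7: x=1 → posterior Gamma(25, 37/4)
obs 8: x=0 → posterior Gamma(25, 41/4)
obs 9: x=2 → posterior Gamma(27, 45/4)
obs 10: x=6 → posterior Gamma(33, 49/4)
obs 11: x=0 → posterior Gamma(33, 53/4)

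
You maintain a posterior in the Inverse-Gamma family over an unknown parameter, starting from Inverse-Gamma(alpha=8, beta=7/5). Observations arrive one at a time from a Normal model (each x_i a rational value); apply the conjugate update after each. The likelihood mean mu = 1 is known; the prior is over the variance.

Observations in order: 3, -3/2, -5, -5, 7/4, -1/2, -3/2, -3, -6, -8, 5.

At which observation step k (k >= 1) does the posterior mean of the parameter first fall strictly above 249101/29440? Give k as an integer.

obs 1: x=3 → posterior Inverse-Gamma(17/2, 17/5)
obs 2: x=-3/2 → posterior Inverse-Gamma(9, 261/40)
obs 3: x=-5 → posterior Inverse-Gamma(19/2, 981/40)
obs 4: x=-5 → posterior Inverse-Gamma(10, 1701/40)
obs 5: x=7/4 → posterior Inverse-Gamma(21/2, 6849/160)
obs 6: x=-1/2 → posterior Inverse-Gamma(11, 7029/160)
obs 7: x=-3/2 → posterior Inverse-Gamma(23/2, 7529/160)
obs 8: x=-3 → posterior Inverse-Gamma(12, 8809/160)
obs 9: x=-6 → posterior Inverse-Gamma(25/2, 12729/160)
obs 10: x=-8 → posterior Inverse-Gamma(13, 19209/160)
obs 11: x=5 → posterior Inverse-Gamma(27/2, 20489/160)

k = 10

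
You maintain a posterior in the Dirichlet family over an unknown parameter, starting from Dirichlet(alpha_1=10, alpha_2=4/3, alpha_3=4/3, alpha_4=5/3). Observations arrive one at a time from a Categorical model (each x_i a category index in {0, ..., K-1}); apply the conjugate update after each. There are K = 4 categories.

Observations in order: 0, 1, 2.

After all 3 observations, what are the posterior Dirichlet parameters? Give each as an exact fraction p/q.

obs 1: x=0 → posterior Dirichlet(11, 4/3, 4/3, 5/3)
obs 2: x=1 → posterior Dirichlet(11, 7/3, 4/3, 5/3)
obs 3: x=2 → posterior Dirichlet(11, 7/3, 7/3, 5/3)

alpha_1=11, alpha_2=7/3, alpha_3=7/3, alpha_4=5/3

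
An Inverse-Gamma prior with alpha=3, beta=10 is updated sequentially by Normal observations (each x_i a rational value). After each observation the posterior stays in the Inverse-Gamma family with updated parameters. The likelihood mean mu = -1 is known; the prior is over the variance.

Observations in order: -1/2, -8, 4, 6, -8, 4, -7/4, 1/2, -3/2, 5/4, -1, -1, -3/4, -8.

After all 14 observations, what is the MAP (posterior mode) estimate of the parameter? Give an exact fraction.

obs 1: x=-1/2 → posterior Inverse-Gamma(7/2, 81/8)
obs 2: x=-8 → posterior Inverse-Gamma(4, 277/8)
obs 3: x=4 → posterior Inverse-Gamma(9/2, 377/8)
obs 4: x=6 → posterior Inverse-Gamma(5, 573/8)
obs 5: x=-8 → posterior Inverse-Gamma(11/2, 769/8)
obs 6: x=4 → posterior Inverse-Gamma(6, 869/8)
obs 7: x=-7/4 → posterior Inverse-Gamma(13/2, 3485/32)
obs 8: x=1/2 → posterior Inverse-Gamma(7, 3521/32)
obs 9: x=-3/2 → posterior Inverse-Gamma(15/2, 3525/32)
obs 10: x=5/4 → posterior Inverse-Gamma(8, 1803/16)
obs 11: x=-1 → posterior Inverse-Gamma(17/2, 1803/16)
obs 12: x=-1 → posterior Inverse-Gamma(9, 1803/16)
obs 13: x=-3/4 → posterior Inverse-Gamma(19/2, 3607/32)
obs 14: x=-8 → posterior Inverse-Gamma(10, 4391/32)

4391/352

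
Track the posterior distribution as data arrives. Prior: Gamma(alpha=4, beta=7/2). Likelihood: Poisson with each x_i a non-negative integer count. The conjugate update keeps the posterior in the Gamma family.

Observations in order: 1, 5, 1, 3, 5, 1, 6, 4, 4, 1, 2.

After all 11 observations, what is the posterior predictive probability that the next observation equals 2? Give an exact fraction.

3611945915092611514965320571184446854204128118424122885708/14558145632613620068384067470038513672607553374660922831071

obs 1: x=1 → posterior Gamma(5, 9/2)
obs 2: x=5 → posterior Gamma(10, 11/2)
obs 3: x=1 → posterior Gamma(11, 13/2)
obs 4: x=3 → posterior Gamma(14, 15/2)
obs 5: x=5 → posterior Gamma(19, 17/2)
obs 6: x=1 → posterior Gamma(20, 19/2)
obs 7: x=6 → posterior Gamma(26, 21/2)
obs 8: x=4 → posterior Gamma(30, 23/2)
obs 9: x=4 → posterior Gamma(34, 25/2)
obs 10: x=1 → posterior Gamma(35, 27/2)
obs 11: x=2 → posterior Gamma(37, 29/2)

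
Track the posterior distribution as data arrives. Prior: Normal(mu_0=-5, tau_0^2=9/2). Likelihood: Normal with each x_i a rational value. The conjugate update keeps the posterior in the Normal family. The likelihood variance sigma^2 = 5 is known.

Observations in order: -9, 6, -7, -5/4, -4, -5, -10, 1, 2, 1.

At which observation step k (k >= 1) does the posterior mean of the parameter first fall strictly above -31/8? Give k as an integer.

obs 1: x=-9 → posterior Normal(-131/19, 45/19)
obs 2: x=6 → posterior Normal(-11/4, 45/28)
obs 3: x=-7 → posterior Normal(-140/37, 45/37)
obs 4: x=-5/4 → posterior Normal(-605/184, 45/46)
obs 5: x=-4 → posterior Normal(-749/220, 9/11)
obs 6: x=-5 → posterior Normal(-929/256, 45/64)
obs 7: x=-10 → posterior Normal(-1289/292, 45/73)
obs 8: x=1 → posterior Normal(-1253/328, 45/82)
obs 9: x=2 → posterior Normal(-1181/364, 45/91)
obs 10: x=1 → posterior Normal(-229/80, 9/20)

k = 2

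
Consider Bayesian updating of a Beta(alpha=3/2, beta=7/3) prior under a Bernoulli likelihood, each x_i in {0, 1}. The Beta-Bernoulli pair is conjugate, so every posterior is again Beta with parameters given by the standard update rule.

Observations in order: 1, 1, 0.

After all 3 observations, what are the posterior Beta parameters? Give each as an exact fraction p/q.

obs 1: x=1 → posterior Beta(5/2, 7/3)
obs 2: x=1 → posterior Beta(7/2, 7/3)
obs 3: x=0 → posterior Beta(7/2, 10/3)

alpha=7/2, beta=10/3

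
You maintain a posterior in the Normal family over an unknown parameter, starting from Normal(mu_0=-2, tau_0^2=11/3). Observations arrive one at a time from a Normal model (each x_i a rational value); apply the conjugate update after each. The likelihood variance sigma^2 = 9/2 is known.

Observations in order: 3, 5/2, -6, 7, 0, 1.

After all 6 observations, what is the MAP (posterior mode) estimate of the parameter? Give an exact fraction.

37/53

obs 1: x=3 → posterior Normal(12/49, 99/49)
obs 2: x=5/2 → posterior Normal(67/71, 99/71)
obs 3: x=-6 → posterior Normal(-65/93, 33/31)
obs 4: x=7 → posterior Normal(89/115, 99/115)
obs 5: x=0 → posterior Normal(89/137, 99/137)
obs 6: x=1 → posterior Normal(37/53, 33/53)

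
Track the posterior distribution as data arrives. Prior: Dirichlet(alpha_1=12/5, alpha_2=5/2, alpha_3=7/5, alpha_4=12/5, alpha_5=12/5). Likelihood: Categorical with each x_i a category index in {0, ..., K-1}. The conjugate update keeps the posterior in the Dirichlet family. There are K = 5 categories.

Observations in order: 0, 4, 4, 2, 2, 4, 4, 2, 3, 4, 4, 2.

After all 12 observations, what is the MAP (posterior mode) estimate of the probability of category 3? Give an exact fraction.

obs 1: x=0 → posterior Dirichlet(17/5, 5/2, 7/5, 12/5, 12/5)
obs 2: x=4 → posterior Dirichlet(17/5, 5/2, 7/5, 12/5, 17/5)
obs 3: x=4 → posterior Dirichlet(17/5, 5/2, 7/5, 12/5, 22/5)
obs 4: x=2 → posterior Dirichlet(17/5, 5/2, 12/5, 12/5, 22/5)
obs 5: x=2 → posterior Dirichlet(17/5, 5/2, 17/5, 12/5, 22/5)
obs 6: x=4 → posterior Dirichlet(17/5, 5/2, 17/5, 12/5, 27/5)
obs 7: x=4 → posterior Dirichlet(17/5, 5/2, 17/5, 12/5, 32/5)
obs 8: x=2 → posterior Dirichlet(17/5, 5/2, 22/5, 12/5, 32/5)
obs 9: x=3 → posterior Dirichlet(17/5, 5/2, 22/5, 17/5, 32/5)
obs 10: x=4 → posterior Dirichlet(17/5, 5/2, 22/5, 17/5, 37/5)
obs 11: x=4 → posterior Dirichlet(17/5, 5/2, 22/5, 17/5, 42/5)
obs 12: x=2 → posterior Dirichlet(17/5, 5/2, 27/5, 17/5, 42/5)

24/181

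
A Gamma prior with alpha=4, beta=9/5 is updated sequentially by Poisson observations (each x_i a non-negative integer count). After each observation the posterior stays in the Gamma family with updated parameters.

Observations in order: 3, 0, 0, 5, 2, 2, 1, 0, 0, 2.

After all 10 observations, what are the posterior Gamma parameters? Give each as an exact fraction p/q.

obs 1: x=3 → posterior Gamma(7, 14/5)
obs 2: x=0 → posterior Gamma(7, 19/5)
obs 3: x=0 → posterior Gamma(7, 24/5)
obs 4: x=5 → posterior Gamma(12, 29/5)
obs 5: x=2 → posterior Gamma(14, 34/5)
obs 6: x=2 → posterior Gamma(16, 39/5)
obs 7: x=1 → posterior Gamma(17, 44/5)
obs 8: x=0 → posterior Gamma(17, 49/5)
obs 9: x=0 → posterior Gamma(17, 54/5)
obs 10: x=2 → posterior Gamma(19, 59/5)

alpha=19, beta=59/5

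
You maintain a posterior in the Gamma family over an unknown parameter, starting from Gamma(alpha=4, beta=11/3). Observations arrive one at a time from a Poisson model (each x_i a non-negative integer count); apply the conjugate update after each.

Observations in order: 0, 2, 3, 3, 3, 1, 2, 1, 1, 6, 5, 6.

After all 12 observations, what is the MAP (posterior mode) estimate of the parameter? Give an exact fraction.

obs 1: x=0 → posterior Gamma(4, 14/3)
obs 2: x=2 → posterior Gamma(6, 17/3)
obs 3: x=3 → posterior Gamma(9, 20/3)
obs 4: x=3 → posterior Gamma(12, 23/3)
obs 5: x=3 → posterior Gamma(15, 26/3)
obs 6: x=1 → posterior Gamma(16, 29/3)
obs 7: x=2 → posterior Gamma(18, 32/3)
obs 8: x=1 → posterior Gamma(19, 35/3)
obs 9: x=1 → posterior Gamma(20, 38/3)
obs 10: x=6 → posterior Gamma(26, 41/3)
obs 11: x=5 → posterior Gamma(31, 44/3)
obs 12: x=6 → posterior Gamma(37, 47/3)

108/47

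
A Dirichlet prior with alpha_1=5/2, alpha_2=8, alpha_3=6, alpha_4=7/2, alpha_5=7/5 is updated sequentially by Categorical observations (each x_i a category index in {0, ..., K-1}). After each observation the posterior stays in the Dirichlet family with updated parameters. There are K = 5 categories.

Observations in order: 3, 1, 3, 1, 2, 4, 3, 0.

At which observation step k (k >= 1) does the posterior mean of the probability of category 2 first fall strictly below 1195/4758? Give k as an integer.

obs 1: x=3 → posterior Dirichlet(5/2, 8, 6, 9/2, 7/5)
obs 2: x=1 → posterior Dirichlet(5/2, 9, 6, 9/2, 7/5)
obs 3: x=3 → posterior Dirichlet(5/2, 9, 6, 11/2, 7/5)
obs 4: x=1 → posterior Dirichlet(5/2, 10, 6, 11/2, 7/5)
obs 5: x=2 → posterior Dirichlet(5/2, 10, 7, 11/2, 7/5)
obs 6: x=4 → posterior Dirichlet(5/2, 10, 7, 11/2, 12/5)
obs 7: x=3 → posterior Dirichlet(5/2, 10, 7, 13/2, 12/5)
obs 8: x=0 → posterior Dirichlet(7/2, 10, 7, 13/2, 12/5)

k = 3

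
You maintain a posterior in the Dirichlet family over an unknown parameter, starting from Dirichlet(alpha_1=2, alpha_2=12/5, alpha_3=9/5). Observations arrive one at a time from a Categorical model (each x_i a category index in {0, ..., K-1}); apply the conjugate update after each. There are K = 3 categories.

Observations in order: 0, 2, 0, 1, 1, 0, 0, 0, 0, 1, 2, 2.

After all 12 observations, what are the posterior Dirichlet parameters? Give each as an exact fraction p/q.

obs 1: x=0 → posterior Dirichlet(3, 12/5, 9/5)
obs 2: x=2 → posterior Dirichlet(3, 12/5, 14/5)
obs 3: x=0 → posterior Dirichlet(4, 12/5, 14/5)
obs 4: x=1 → posterior Dirichlet(4, 17/5, 14/5)
obs 5: x=1 → posterior Dirichlet(4, 22/5, 14/5)
obs 6: x=0 → posterior Dirichlet(5, 22/5, 14/5)
obs 7: x=0 → posterior Dirichlet(6, 22/5, 14/5)
obs 8: x=0 → posterior Dirichlet(7, 22/5, 14/5)
obs 9: x=0 → posterior Dirichlet(8, 22/5, 14/5)
obs 10: x=1 → posterior Dirichlet(8, 27/5, 14/5)
obs 11: x=2 → posterior Dirichlet(8, 27/5, 19/5)
obs 12: x=2 → posterior Dirichlet(8, 27/5, 24/5)

alpha_1=8, alpha_2=27/5, alpha_3=24/5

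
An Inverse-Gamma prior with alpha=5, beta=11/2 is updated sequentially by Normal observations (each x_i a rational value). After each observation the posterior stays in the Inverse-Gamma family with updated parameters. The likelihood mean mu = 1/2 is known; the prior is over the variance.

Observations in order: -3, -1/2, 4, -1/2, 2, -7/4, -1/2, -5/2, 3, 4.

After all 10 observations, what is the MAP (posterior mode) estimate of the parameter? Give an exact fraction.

obs 1: x=-3 → posterior Inverse-Gamma(11/2, 93/8)
obs 2: x=-1/2 → posterior Inverse-Gamma(6, 97/8)
obs 3: x=4 → posterior Inverse-Gamma(13/2, 73/4)
obs 4: x=-1/2 → posterior Inverse-Gamma(7, 75/4)
obs 5: x=2 → posterior Inverse-Gamma(15/2, 159/8)
obs 6: x=-7/4 → posterior Inverse-Gamma(8, 717/32)
obs 7: x=-1/2 → posterior Inverse-Gamma(17/2, 733/32)
obs 8: x=-5/2 → posterior Inverse-Gamma(9, 877/32)
obs 9: x=3 → posterior Inverse-Gamma(19/2, 977/32)
obs 10: x=4 → posterior Inverse-Gamma(10, 1173/32)

1173/352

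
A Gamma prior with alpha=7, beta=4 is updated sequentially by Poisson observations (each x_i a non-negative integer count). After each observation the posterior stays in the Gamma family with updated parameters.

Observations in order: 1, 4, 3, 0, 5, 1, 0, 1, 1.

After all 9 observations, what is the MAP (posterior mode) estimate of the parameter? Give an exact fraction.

obs 1: x=1 → posterior Gamma(8, 5)
obs 2: x=4 → posterior Gamma(12, 6)
obs 3: x=3 → posterior Gamma(15, 7)
obs 4: x=0 → posterior Gamma(15, 8)
obs 5: x=5 → posterior Gamma(20, 9)
obs 6: x=1 → posterior Gamma(21, 10)
obs 7: x=0 → posterior Gamma(21, 11)
obs 8: x=1 → posterior Gamma(22, 12)
obs 9: x=1 → posterior Gamma(23, 13)

22/13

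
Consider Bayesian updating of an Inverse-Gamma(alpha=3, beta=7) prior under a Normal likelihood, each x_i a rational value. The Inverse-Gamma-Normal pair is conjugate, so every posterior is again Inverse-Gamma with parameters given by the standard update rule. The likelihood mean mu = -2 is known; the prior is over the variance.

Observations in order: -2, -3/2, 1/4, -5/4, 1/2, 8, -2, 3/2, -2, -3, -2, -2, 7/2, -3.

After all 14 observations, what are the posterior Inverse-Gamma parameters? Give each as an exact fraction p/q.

obs 1: x=-2 → posterior Inverse-Gamma(7/2, 7)
obs 2: x=-3/2 → posterior Inverse-Gamma(4, 57/8)
obs 3: x=1/4 → posterior Inverse-Gamma(9/2, 309/32)
obs 4: x=-5/4 → posterior Inverse-Gamma(5, 159/16)
obs 5: x=1/2 → posterior Inverse-Gamma(11/2, 209/16)
obs 6: x=8 → posterior Inverse-Gamma(6, 1009/16)
obs 7: x=-2 → posterior Inverse-Gamma(13/2, 1009/16)
obs 8: x=3/2 → posterior Inverse-Gamma(7, 1107/16)
obs 9: x=-2 → posterior Inverse-Gamma(15/2, 1107/16)
obs 10: x=-3 → posterior Inverse-Gamma(8, 1115/16)
obs 11: x=-2 → posterior Inverse-Gamma(17/2, 1115/16)
obs 12: x=-2 → posterior Inverse-Gamma(9, 1115/16)
obs 13: x=7/2 → posterior Inverse-Gamma(19/2, 1357/16)
obs 14: x=-3 → posterior Inverse-Gamma(10, 1365/16)

alpha=10, beta=1365/16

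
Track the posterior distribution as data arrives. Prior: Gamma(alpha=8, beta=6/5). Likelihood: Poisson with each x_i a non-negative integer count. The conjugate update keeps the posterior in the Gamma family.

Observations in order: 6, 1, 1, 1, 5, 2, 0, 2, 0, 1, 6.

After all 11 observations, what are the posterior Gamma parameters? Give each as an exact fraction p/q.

alpha=33, beta=61/5

obs 1: x=6 → posterior Gamma(14, 11/5)
obs 2: x=1 → posterior Gamma(15, 16/5)
obs 3: x=1 → posterior Gamma(16, 21/5)
obs 4: x=1 → posterior Gamma(17, 26/5)
obs 5: x=5 → posterior Gamma(22, 31/5)
obs 6: x=2 → posterior Gamma(24, 36/5)
obs 7: x=0 → posterior Gamma(24, 41/5)
obs 8: x=2 → posterior Gamma(26, 46/5)
obs 9: x=0 → posterior Gamma(26, 51/5)
obs 10: x=1 → posterior Gamma(27, 56/5)
obs 11: x=6 → posterior Gamma(33, 61/5)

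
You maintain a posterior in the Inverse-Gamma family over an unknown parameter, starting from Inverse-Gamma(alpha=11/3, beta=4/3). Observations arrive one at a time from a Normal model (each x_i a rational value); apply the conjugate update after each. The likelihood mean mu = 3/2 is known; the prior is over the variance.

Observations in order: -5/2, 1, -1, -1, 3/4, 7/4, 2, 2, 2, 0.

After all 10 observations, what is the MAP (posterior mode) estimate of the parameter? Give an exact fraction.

29/16

obs 1: x=-5/2 → posterior Inverse-Gamma(25/6, 28/3)
obs 2: x=1 → posterior Inverse-Gamma(14/3, 227/24)
obs 3: x=-1 → posterior Inverse-Gamma(31/6, 151/12)
obs 4: x=-1 → posterior Inverse-Gamma(17/3, 377/24)
obs 5: x=3/4 → posterior Inverse-Gamma(37/6, 1535/96)
obs 6: x=7/4 → posterior Inverse-Gamma(20/3, 769/48)
obs 7: x=2 → posterior Inverse-Gamma(43/6, 775/48)
obs 8: x=2 → posterior Inverse-Gamma(23/3, 781/48)
obs 9: x=2 → posterior Inverse-Gamma(49/6, 787/48)
obs 10: x=0 → posterior Inverse-Gamma(26/3, 841/48)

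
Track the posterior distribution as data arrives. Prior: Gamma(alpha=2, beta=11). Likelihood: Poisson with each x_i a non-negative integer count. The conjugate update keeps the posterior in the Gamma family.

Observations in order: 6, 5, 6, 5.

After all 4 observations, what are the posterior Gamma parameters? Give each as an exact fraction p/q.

obs 1: x=6 → posterior Gamma(8, 12)
obs 2: x=5 → posterior Gamma(13, 13)
obs 3: x=6 → posterior Gamma(19, 14)
obs 4: x=5 → posterior Gamma(24, 15)

alpha=24, beta=15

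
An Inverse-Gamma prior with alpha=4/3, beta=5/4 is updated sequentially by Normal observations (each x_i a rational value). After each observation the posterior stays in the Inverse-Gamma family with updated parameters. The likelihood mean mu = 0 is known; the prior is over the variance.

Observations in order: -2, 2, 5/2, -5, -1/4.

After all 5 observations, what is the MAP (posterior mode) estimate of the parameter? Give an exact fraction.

obs 1: x=-2 → posterior Inverse-Gamma(11/6, 13/4)
obs 2: x=2 → posterior Inverse-Gamma(7/3, 21/4)
obs 3: x=5/2 → posterior Inverse-Gamma(17/6, 67/8)
obs 4: x=-5 → posterior Inverse-Gamma(10/3, 167/8)
obs 5: x=-1/4 → posterior Inverse-Gamma(23/6, 669/32)

2007/464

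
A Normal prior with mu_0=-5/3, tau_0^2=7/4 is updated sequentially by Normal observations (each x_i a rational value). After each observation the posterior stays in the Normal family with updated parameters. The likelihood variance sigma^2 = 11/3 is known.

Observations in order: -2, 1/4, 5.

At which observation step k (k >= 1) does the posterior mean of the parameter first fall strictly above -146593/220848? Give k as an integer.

k = 3

obs 1: x=-2 → posterior Normal(-346/195, 77/65)
obs 2: x=1/4 → posterior Normal(-1321/1032, 77/86)
obs 3: x=5 → posterior Normal(-61/1284, 77/107)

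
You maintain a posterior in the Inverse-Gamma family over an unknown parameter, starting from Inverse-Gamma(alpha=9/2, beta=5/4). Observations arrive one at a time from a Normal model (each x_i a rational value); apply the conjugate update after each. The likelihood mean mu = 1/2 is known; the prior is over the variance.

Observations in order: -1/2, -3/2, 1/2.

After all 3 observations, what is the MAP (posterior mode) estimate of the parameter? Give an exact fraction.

obs 1: x=-1/2 → posterior Inverse-Gamma(5, 7/4)
obs 2: x=-3/2 → posterior Inverse-Gamma(11/2, 15/4)
obs 3: x=1/2 → posterior Inverse-Gamma(6, 15/4)

15/28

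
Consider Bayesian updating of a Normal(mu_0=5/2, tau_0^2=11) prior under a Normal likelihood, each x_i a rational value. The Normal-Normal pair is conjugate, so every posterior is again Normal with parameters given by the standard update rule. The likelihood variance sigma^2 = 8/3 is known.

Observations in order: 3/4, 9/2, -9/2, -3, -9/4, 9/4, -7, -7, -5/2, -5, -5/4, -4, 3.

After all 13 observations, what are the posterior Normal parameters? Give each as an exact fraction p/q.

mu_0=-838/437, tau_0^2=88/437

obs 1: x=3/4 → posterior Normal(179/164, 88/41)
obs 2: x=9/2 → posterior Normal(773/296, 44/37)
obs 3: x=-9/2 → posterior Normal(179/428, 88/107)
obs 4: x=-3 → posterior Normal(-31/80, 22/35)
obs 5: x=-9/4 → posterior Normal(-257/346, 88/173)
obs 6: x=9/4 → posterior Normal(-217/824, 44/103)
obs 7: x=-7 → posterior Normal(-1141/956, 88/239)
obs 8: x=-7 → posterior Normal(-2065/1088, 11/34)
obs 9: x=-5/2 → posterior Normal(-479/244, 88/305)
obs 10: x=-5 → posterior Normal(-235/104, 44/169)
obs 11: x=-5/4 → posterior Normal(-115/53, 88/371)
obs 12: x=-4 → posterior Normal(-937/404, 22/101)
obs 13: x=3 → posterior Normal(-838/437, 88/437)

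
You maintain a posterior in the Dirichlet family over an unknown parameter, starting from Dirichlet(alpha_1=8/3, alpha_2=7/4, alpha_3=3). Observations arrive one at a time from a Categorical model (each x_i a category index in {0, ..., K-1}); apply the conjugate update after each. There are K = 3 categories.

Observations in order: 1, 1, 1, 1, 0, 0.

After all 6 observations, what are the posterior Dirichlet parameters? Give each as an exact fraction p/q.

obs 1: x=1 → posterior Dirichlet(8/3, 11/4, 3)
obs 2: x=1 → posterior Dirichlet(8/3, 15/4, 3)
obs 3: x=1 → posterior Dirichlet(8/3, 19/4, 3)
obs 4: x=1 → posterior Dirichlet(8/3, 23/4, 3)
obs 5: x=0 → posterior Dirichlet(11/3, 23/4, 3)
obs 6: x=0 → posterior Dirichlet(14/3, 23/4, 3)

alpha_1=14/3, alpha_2=23/4, alpha_3=3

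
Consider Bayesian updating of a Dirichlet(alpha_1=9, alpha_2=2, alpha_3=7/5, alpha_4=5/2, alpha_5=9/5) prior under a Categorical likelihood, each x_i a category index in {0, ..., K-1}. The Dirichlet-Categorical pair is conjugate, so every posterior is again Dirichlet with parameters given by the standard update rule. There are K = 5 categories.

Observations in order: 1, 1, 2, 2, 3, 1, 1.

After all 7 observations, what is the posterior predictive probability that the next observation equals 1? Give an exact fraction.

obs 1: x=1 → posterior Dirichlet(9, 3, 7/5, 5/2, 9/5)
obs 2: x=1 → posterior Dirichlet(9, 4, 7/5, 5/2, 9/5)
obs 3: x=2 → posterior Dirichlet(9, 4, 12/5, 5/2, 9/5)
obs 4: x=2 → posterior Dirichlet(9, 4, 17/5, 5/2, 9/5)
obs 5: x=3 → posterior Dirichlet(9, 4, 17/5, 7/2, 9/5)
obs 6: x=1 → posterior Dirichlet(9, 5, 17/5, 7/2, 9/5)
obs 7: x=1 → posterior Dirichlet(9, 6, 17/5, 7/2, 9/5)

20/79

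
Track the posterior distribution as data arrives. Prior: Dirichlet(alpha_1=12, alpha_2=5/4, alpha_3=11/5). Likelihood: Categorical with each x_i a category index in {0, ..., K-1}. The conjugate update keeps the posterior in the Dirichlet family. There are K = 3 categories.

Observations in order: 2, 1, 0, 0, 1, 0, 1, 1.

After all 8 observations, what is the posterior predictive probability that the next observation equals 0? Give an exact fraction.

obs 1: x=2 → posterior Dirichlet(12, 5/4, 16/5)
obs 2: x=1 → posterior Dirichlet(12, 9/4, 16/5)
obs 3: x=0 → posterior Dirichlet(13, 9/4, 16/5)
obs 4: x=0 → posterior Dirichlet(14, 9/4, 16/5)
obs 5: x=1 → posterior Dirichlet(14, 13/4, 16/5)
obs 6: x=0 → posterior Dirichlet(15, 13/4, 16/5)
obs 7: x=1 → posterior Dirichlet(15, 17/4, 16/5)
obs 8: x=1 → posterior Dirichlet(15, 21/4, 16/5)

300/469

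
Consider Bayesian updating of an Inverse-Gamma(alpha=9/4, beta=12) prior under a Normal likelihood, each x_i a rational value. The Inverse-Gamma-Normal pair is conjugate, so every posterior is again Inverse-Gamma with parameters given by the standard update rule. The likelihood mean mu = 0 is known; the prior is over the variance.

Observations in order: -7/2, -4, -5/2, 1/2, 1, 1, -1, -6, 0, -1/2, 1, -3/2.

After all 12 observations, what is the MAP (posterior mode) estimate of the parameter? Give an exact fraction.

405/74

obs 1: x=-7/2 → posterior Inverse-Gamma(11/4, 145/8)
obs 2: x=-4 → posterior Inverse-Gamma(13/4, 209/8)
obs 3: x=-5/2 → posterior Inverse-Gamma(15/4, 117/4)
obs 4: x=1/2 → posterior Inverse-Gamma(17/4, 235/8)
obs 5: x=1 → posterior Inverse-Gamma(19/4, 239/8)
obs 6: x=1 → posterior Inverse-Gamma(21/4, 243/8)
obs 7: x=-1 → posterior Inverse-Gamma(23/4, 247/8)
obs 8: x=-6 → posterior Inverse-Gamma(25/4, 391/8)
obs 9: x=0 → posterior Inverse-Gamma(27/4, 391/8)
obs 10: x=-1/2 → posterior Inverse-Gamma(29/4, 49)
obs 11: x=1 → posterior Inverse-Gamma(31/4, 99/2)
obs 12: x=-3/2 → posterior Inverse-Gamma(33/4, 405/8)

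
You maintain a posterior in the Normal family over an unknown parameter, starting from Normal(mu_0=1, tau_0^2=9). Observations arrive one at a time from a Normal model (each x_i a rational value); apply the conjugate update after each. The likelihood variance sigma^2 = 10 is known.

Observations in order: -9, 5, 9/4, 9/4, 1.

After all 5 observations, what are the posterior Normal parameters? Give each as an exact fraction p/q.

obs 1: x=-9 → posterior Normal(-71/19, 90/19)
obs 2: x=5 → posterior Normal(-13/14, 45/14)
obs 3: x=9/4 → posterior Normal(-23/148, 90/37)
obs 4: x=9/4 → posterior Normal(29/92, 45/23)
obs 5: x=1 → posterior Normal(47/110, 18/11)

mu_0=47/110, tau_0^2=18/11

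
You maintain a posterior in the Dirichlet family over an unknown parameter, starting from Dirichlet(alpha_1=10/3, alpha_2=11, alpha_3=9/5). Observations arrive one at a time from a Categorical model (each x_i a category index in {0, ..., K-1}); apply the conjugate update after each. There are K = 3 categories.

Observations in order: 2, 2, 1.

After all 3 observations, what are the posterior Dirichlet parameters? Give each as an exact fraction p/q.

alpha_1=10/3, alpha_2=12, alpha_3=19/5

obs 1: x=2 → posterior Dirichlet(10/3, 11, 14/5)
obs 2: x=2 → posterior Dirichlet(10/3, 11, 19/5)
obs 3: x=1 → posterior Dirichlet(10/3, 12, 19/5)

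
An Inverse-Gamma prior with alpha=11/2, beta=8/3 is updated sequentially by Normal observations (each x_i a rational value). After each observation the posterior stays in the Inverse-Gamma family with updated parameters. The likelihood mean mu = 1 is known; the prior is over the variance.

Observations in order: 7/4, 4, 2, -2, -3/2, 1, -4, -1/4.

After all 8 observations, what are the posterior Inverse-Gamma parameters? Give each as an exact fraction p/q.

alpha=19/2, beta=1385/48

obs 1: x=7/4 → posterior Inverse-Gamma(6, 283/96)
obs 2: x=4 → posterior Inverse-Gamma(13/2, 715/96)
obs 3: x=2 → posterior Inverse-Gamma(7, 763/96)
obs 4: x=-2 → posterior Inverse-Gamma(15/2, 1195/96)
obs 5: x=-3/2 → posterior Inverse-Gamma(8, 1495/96)
obs 6: x=1 → posterior Inverse-Gamma(17/2, 1495/96)
obs 7: x=-4 → posterior Inverse-Gamma(9, 2695/96)
obs 8: x=-1/4 → posterior Inverse-Gamma(19/2, 1385/48)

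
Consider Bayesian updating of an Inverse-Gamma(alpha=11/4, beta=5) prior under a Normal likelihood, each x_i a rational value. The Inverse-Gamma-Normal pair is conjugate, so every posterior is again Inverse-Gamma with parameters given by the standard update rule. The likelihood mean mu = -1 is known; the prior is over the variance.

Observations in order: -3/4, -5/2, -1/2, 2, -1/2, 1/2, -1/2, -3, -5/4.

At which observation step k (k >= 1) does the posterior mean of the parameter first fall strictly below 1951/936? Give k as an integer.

obs 1: x=-3/4 → posterior Inverse-Gamma(13/4, 161/32)
obs 2: x=-5/2 → posterior Inverse-Gamma(15/4, 197/32)
obs 3: x=-1/2 → posterior Inverse-Gamma(17/4, 201/32)
obs 4: x=2 → posterior Inverse-Gamma(19/4, 345/32)
obs 5: x=-1/2 → posterior Inverse-Gamma(21/4, 349/32)
obs 6: x=1/2 → posterior Inverse-Gamma(23/4, 385/32)
obs 7: x=-1/2 → posterior Inverse-Gamma(25/4, 389/32)
obs 8: x=-3 → posterior Inverse-Gamma(27/4, 453/32)
obs 9: x=-5/4 → posterior Inverse-Gamma(29/4, 227/16)

k = 3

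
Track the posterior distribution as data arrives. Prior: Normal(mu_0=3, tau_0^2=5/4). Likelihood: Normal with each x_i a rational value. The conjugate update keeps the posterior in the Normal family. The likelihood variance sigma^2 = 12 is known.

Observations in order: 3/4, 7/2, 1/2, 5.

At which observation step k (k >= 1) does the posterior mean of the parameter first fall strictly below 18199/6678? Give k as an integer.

k = 3

obs 1: x=3/4 → posterior Normal(591/212, 60/53)
obs 2: x=7/2 → posterior Normal(661/232, 30/29)
obs 3: x=1/2 → posterior Normal(671/252, 20/21)
obs 4: x=5 → posterior Normal(771/272, 15/17)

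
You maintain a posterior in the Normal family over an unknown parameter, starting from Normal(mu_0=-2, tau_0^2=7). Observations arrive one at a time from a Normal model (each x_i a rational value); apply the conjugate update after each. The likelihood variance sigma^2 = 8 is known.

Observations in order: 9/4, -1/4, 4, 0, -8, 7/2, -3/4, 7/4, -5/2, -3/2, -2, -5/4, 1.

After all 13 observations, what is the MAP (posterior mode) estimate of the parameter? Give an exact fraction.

-169/396

obs 1: x=9/4 → posterior Normal(-1/60, 56/15)
obs 2: x=-1/4 → posterior Normal(-1/11, 28/11)
obs 3: x=4 → posterior Normal(26/29, 56/29)
obs 4: x=0 → posterior Normal(13/18, 14/9)
obs 5: x=-8 → posterior Normal(-30/43, 56/43)
obs 6: x=7/2 → posterior Normal(-11/100, 28/25)
obs 7: x=-3/4 → posterior Normal(-43/228, 56/57)
obs 8: x=7/4 → posterior Normal(3/128, 7/8)
obs 9: x=-5/2 → posterior Normal(-16/71, 56/71)
obs 10: x=-3/2 → posterior Normal(-53/156, 28/39)
obs 11: x=-2 → posterior Normal(-81/170, 56/85)
obs 12: x=-5/4 → posterior Normal(-197/368, 14/23)
obs 13: x=1 → posterior Normal(-169/396, 56/99)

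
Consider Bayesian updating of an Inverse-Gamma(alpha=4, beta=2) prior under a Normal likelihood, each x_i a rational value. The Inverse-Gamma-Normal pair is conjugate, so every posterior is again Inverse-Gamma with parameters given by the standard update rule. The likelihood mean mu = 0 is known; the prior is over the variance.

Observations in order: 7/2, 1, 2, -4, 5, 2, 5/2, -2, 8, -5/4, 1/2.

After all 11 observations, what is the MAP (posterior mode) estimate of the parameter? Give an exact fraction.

obs 1: x=7/2 → posterior Inverse-Gamma(9/2, 65/8)
obs 2: x=1 → posterior Inverse-Gamma(5, 69/8)
obs 3: x=2 → posterior Inverse-Gamma(11/2, 85/8)
obs 4: x=-4 → posterior Inverse-Gamma(6, 149/8)
obs 5: x=5 → posterior Inverse-Gamma(13/2, 249/8)
obs 6: x=2 → posterior Inverse-Gamma(7, 265/8)
obs 7: x=5/2 → posterior Inverse-Gamma(15/2, 145/4)
obs 8: x=-2 → posterior Inverse-Gamma(8, 153/4)
obs 9: x=8 → posterior Inverse-Gamma(17/2, 281/4)
obs 10: x=-5/4 → posterior Inverse-Gamma(9, 2273/32)
obs 11: x=1/2 → posterior Inverse-Gamma(19/2, 2277/32)

759/112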